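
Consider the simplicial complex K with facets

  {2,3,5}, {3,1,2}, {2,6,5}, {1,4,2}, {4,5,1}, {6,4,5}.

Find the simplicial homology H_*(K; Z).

H_0 = Z,  H_1 = Z,  H_2 = 0.

We work with the vertex ordering 1 < 2 < 3 < 4 < 5 < 6. The simplices of K, each written with vertices in increasing order, are:

  0-simplices (6): [1], [2], [3], [4], [5], [6]
  1-simplices (12): [1,2], [1,3], [1,4], [1,5], [2,3], [2,4], [2,5], [2,6], [3,5], [4,5], [4,6], [5,6]
  2-simplices (6): [1,2,3], [1,2,4], [1,4,5], [2,3,5], [2,5,6], [4,5,6]

so the chain groups are C_0 ≅ Z^6, C_1 ≅ Z^12, C_2 ≅ Z^6.

Boundary ∂_1: C_1 → C_0 is given by ∂[p,q] = [q] − [p]. For instance
  ∂[2,4] = [4] − [2].
The 6×12 boundary matrix has rank 5 and Smith normal form diag(1,1,1,1,1).

The boundary map ∂_2: C_2 → C_1 acts by ∂[p,q,r] = [q,r] − [p,r] + [p,q]. For instance
  ∂[2,5,6] = [5,6] − [2,6] + [2,5],
  ∂[1,2,4] = [2,4] − [1,4] + [1,2].
This gives a 12×6 integer matrix of rank 6; reducing to Smith normal form yields diagonal entries (1,1,1,1,1,1).

From H_k ≅ ker(∂_k) / im(∂_{k+1}) we obtain:

  H_0: rank C_0 − rank ∂_1 = 6 − 5 = 1, and the invariant factors of ∂_1 are all 1, so H_0 ≅ Z.
  H_1: rank ker ∂_1 − rank ∂_2 = (12 − 5) − 6 = 1, and the invariant factors of ∂_2 are all 1, so H_1 ≅ Z.
  H_2: rank ker ∂_2 − rank ∂_3 = (6 − 6) − 0 = 0, and there is no ∂_3, so H_2 ≅ 0.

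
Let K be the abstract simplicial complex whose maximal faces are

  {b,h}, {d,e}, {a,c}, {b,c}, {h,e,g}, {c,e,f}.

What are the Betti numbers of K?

b_0 = 1, b_1 = 1, b_2 = 0.

Take the total order a < b < c < d < e < f < g < h on the vertex set. Then K (dimension 2) consists of the simplices:

  0-simplices (8): a, b, c, d, e, f, g, h
  1-simplices (10): ac, bc, bh, ce, cf, de, ef, eg, eh, gh
  2-simplices (2): cef, egh

Hence C_0 ≅ Z^8, C_1 ≅ Z^10, C_2 ≅ Z^2.

∂_1: C_1 → C_0 is given by ∂[p,q] = [q] − [p]. For instance
  ∂de = e − d.
This gives a 8×10 integer matrix of rank 7; reducing to Smith normal form yields diagonal entries (1,1,1,1,1,1,1).

The boundary map ∂_2: C_2 → C_1 acts by ∂[p,q,r] = [q,r] − [p,r] + [p,q]. For instance
  ∂cef = ef − cf + ce,
  ∂egh = gh − eh + eg.
As a 10×2 matrix over Z this has rank 2, with invariant factors (1,1).

Computing H_k = (kernel of ∂_k) / (image of ∂_{k+1}):

  H_0: rank C_0 − rank ∂_1 = 8 − 7 = 1, and the invariant factors of ∂_1 are all 1, so H_0 ≅ Z.
  H_1: rank ker ∂_1 − rank ∂_2 = (10 − 7) − 2 = 1, and the invariant factors of ∂_2 are all 1, so H_1 ≅ Z.
  H_2: rank ker ∂_2 − rank ∂_3 = (2 − 2) − 0 = 0, and there is no ∂_3, so H_2 ≅ 0.

As a check, the Euler characteristic is 8 − 10 + 2 = 0, which agrees with 1 − 1 + 0 = 0.

Hence the Betti numbers are b_0 = 1, b_1 = 1, b_2 = 0.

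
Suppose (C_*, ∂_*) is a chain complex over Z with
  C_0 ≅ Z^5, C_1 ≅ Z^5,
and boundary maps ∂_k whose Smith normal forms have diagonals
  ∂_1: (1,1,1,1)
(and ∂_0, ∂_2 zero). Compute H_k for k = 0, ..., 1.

H_0 = Z,  H_1 = Z.

H_0: b_0 = 5 − 0 − 4 = 1; torsion from ∂_1 factors > 1: none. So H_0 = Z.
H_1: b_1 = 5 − 4 − 0 = 1; torsion from ∂_2 factors > 1: none. So H_1 = Z.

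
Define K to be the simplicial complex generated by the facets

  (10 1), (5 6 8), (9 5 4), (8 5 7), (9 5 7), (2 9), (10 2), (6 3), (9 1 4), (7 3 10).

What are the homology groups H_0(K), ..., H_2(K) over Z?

H_0 = Z,  H_1 = Z^3,  H_2 = 0.

Order the vertices as 1 < 2 < 3 < 4 < 5 < 6 < 7 < 8 < 9 < 10. Listing each simplex with vertices in this order, K has dimension 2 with simplices:

  0-simplices (10): [1], [2], [3], [4], [5], [6], [7], [8], [9], [10]
  1-simplices (18): [1,4], [1,9], [1,10], [2,9], [2,10], [3,6], [3,7], [3,10], [4,5], [4,9], [5,6], [5,7], [5,8], [5,9], [6,8], [7,8], [7,9], [7,10]
  2-simplices (6): [1,4,9], [3,7,10], [4,5,9], [5,6,8], [5,7,8], [5,7,9]

Hence C_0 ≅ Z^10, C_1 ≅ Z^18, C_2 ≅ Z^6.

∂_1: C_1 → C_0 maps an edge to its endpoints' difference, ∂[p,q] = q − p.
The resulting 10×18 matrix has rank 9, and its Smith normal form has invariant factors (1,1,1,1,1,1,1,1,1).

The boundary map ∂_2: C_2 → C_1 maps a triangle to the signed sum of its edges. For instance
  ∂[5,7,8] = [7,8] − [5,8] + [5,7],
  ∂[1,4,9] = [4,9] − [1,9] + [1,4].
This gives a 18×6 integer matrix of rank 6; reducing to Smith normal form yields diagonal entries (1,1,1,1,1,1).

Computing H_k = (kernel of ∂_k) / (image of ∂_{k+1}):

  H_0: rank C_0 − rank ∂_1 = 10 − 9 = 1, and the invariant factors of ∂_1 are all 1, so H_0 ≅ Z.
  H_1: rank ker ∂_1 − rank ∂_2 = (18 − 9) − 6 = 3, and the invariant factors of ∂_2 are all 1, so H_1 ≅ Z^3.
  H_2: rank ker ∂_2 − rank ∂_3 = (6 − 6) − 0 = 0, and there is no ∂_3, so H_2 ≅ 0.

As a check, the Euler characteristic is 10 − 18 + 6 = -2, which agrees with 1 − 3 + 0 = -2.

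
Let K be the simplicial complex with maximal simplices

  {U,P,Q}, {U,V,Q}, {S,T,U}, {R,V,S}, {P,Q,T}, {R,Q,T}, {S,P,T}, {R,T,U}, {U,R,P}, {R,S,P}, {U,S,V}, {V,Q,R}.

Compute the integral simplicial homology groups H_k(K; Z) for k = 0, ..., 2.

H_0 = Z,  H_1 = Z/2,  H_2 = 0.

We work with the vertex ordering P < Q < R < S < T < U < V. The simplices of K, each written with vertices in increasing order, are:

  0-simplices (7): P, Q, R, S, T, U, V
  1-simplices (18): PQ, PR, PS, PT, PU, QR, QT, QU, QV, RS, RT, RU, RV, ST, SU, SV, TU, UV
  2-simplices (12): PQT, PQU, PRS, PRU, PST, QRT, QRV, QUV, RSV, RTU, STU, SUV

giving chain groups C_0 ≅ Z^7, C_1 ≅ Z^18, C_2 ≅ Z^12.

∂_1: C_1 → C_0 sends each edge [p,q] (with p < q) to q − p. For instance
  ∂QR = R − Q.
The 7×18 boundary matrix has rank 6 and Smith normal form diag(1,1,1,1,1,1).

The boundary map ∂_2: C_2 → C_1 sends each 2-simplex [p,q,r] to [q,r] − [p,r] + [p,q]. For instance
  ∂PRU = RU − PU + PR,
  ∂PQU = QU − PU + PQ.
As a 18×12 matrix over Z this has rank 12, with invariant factors (1,1,1,1,1,1,1,1,1,1,1,2).

Reading off H_k = ker ∂_k / im ∂_{k+1}:

  H_0: rank C_0 − rank ∂_1 = 7 − 6 = 1, and the invariant factors of ∂_1 are all 1, so H_0 ≅ Z.
  H_1: rank ker ∂_1 − rank ∂_2 = (18 − 6) − 12 = 0, and ∂_2 has invariant factor 2 > 1, so H_1 ≅ Z/2.
  H_2: rank ker ∂_2 − rank ∂_3 = (12 − 12) − 0 = 0, and there is no ∂_3, so H_2 ≅ 0.

As a check, the Euler characteristic is 7 − 18 + 12 = 1, which agrees with 1 − 0 + 0 = 1.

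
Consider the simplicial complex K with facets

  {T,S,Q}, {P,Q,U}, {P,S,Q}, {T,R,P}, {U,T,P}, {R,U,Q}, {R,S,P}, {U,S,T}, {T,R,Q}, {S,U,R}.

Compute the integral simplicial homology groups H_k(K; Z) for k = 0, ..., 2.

K has 6 vertices, 15 edges, 10 triangles.
rank ∂_0 = 0, rank ∂_1 = 5 ⇒ b_0 = 6 − 0 − 5 = 1; all invariant factors of ∂_1 are 1 so no torsion. So H_0 = Z.
rank ∂_1 = 5, rank ∂_2 = 10 ⇒ b_1 = 15 − 5 − 10 = 0; ∂_2 has invariant factor(s) [2] giving torsion. So H_1 = Z/2Z.
rank ∂_2 = 10, rank ∂_3 = 0 ⇒ b_2 = 10 − 10 − 0 = 0. So H_2 = 0.

H_0 ≅ Z,  H_1 ≅ Z/2Z,  H_2 = 0.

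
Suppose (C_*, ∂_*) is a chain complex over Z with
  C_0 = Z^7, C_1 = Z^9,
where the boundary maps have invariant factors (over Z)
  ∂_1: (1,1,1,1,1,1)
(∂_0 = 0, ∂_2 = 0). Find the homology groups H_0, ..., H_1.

H_0 ≅ Z,  H_1 ≅ Z^3.

H_0: b_0 = 7 − 0 − 6 = 1; torsion from ∂_1 factors > 1: none. So H_0 ≅ Z.
H_1: b_1 = 9 − 6 − 0 = 3; torsion from ∂_2 factors > 1: none. So H_1 ≅ Z^3.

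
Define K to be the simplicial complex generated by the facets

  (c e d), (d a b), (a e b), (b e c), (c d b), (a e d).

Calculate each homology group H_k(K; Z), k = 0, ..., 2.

K has 5 vertices, 9 edges, 6 triangles.
rank ∂_0 = 0, rank ∂_1 = 4 ⇒ b_0 = 5 − 0 − 4 = 1; all invariant factors of ∂_1 are 1 so no torsion. So H_0 = Z.
rank ∂_1 = 4, rank ∂_2 = 5 ⇒ b_1 = 9 − 4 − 5 = 0; all invariant factors of ∂_2 are 1 so no torsion. So H_1 = 0.
rank ∂_2 = 5, rank ∂_3 = 0 ⇒ b_2 = 6 − 5 − 0 = 1. So H_2 = Z.

H_0 = Z,  H_1 = 0,  H_2 = Z.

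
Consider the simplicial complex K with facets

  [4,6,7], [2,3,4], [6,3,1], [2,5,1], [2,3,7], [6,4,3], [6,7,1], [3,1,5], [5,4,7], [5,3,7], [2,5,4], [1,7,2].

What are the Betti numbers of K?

b_0 = 1, b_1 = 0, b_2 = 0.

We work with the vertex ordering 1 < 2 < 3 < 4 < 5 < 6 < 7. The simplices of K, each written with vertices in increasing order, are:

  0-simplices (7): [1], [2], [3], [4], [5], [6], [7]
  1-simplices (18): [1,2], [1,3], [1,5], [1,6], [1,7], [2,3], [2,4], [2,5], [2,7], [3,4], [3,5], [3,6], [3,7], [4,5], [4,6], [4,7], [5,7], [6,7]
  2-simplices (12): [1,2,5], [1,2,7], [1,3,5], [1,3,6], [1,6,7], [2,3,4], [2,3,7], [2,4,5], [3,4,6], [3,5,7], [4,5,7], [4,6,7]

Hence C_0 ≅ Z^7, C_1 ≅ Z^18, C_2 ≅ Z^12.

∂_1: C_1 → C_0 maps an edge to its endpoints' difference, ∂[p,q] = q − p. For instance
  ∂[2,7] = [7] − [2].
The 7×18 boundary matrix has rank 6 and Smith normal form diag(1,1,1,1,1,1).

∂_2: C_2 → C_1 acts by ∂[p,q,r] = [q,r] − [p,r] + [p,q]. For instance
  ∂[4,5,7] = [5,7] − [4,7] + [4,5],
  ∂[2,4,5] = [4,5] − [2,5] + [2,4].
This gives a 18×12 integer matrix of rank 12; reducing to Smith normal form yields diagonal entries (1,1,1,1,1,1,1,1,1,1,1,2).

Computing H_k = (kernel of ∂_k) / (image of ∂_{k+1}):

  H_0: rank C_0 − rank ∂_1 = 7 − 6 = 1, and the invariant factors of ∂_1 are all 1, so H_0 = Z.
  H_1: rank ker ∂_1 − rank ∂_2 = (18 − 6) − 12 = 0, and ∂_2 has invariant factor 2 > 1, so H_1 = Z/2Z.
  H_2: rank ker ∂_2 − rank ∂_3 = (12 − 12) − 0 = 0, and there is no ∂_3, so H_2 = 0.

Hence the Betti numbers are b_0 = 1, b_1 = 0, b_2 = 0.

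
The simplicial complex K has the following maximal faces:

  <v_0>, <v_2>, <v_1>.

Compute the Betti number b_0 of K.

b_0 = 3.

We work with the vertex ordering v_0 < v_1 < v_2. The simplices of K, each written with vertices in increasing order, are:

  0-simplices (3): [v_0], [v_1], [v_2]

so the chain groups are C_0 ≅ Z^3.

Computing H_k = (kernel of ∂_k) / (image of ∂_{k+1}):

  H_0: rank C_0 − rank ∂_1 = 3 − 0 = 3, and there is no ∂_1, so H_0 ≅ Z^3.

Hence the Betti numbers are b_0 = 3.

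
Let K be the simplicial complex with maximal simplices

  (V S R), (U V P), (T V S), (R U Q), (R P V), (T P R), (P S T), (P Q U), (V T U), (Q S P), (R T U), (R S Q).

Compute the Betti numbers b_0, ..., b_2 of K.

b_0 = 1, b_1 = 0, b_2 = 0.

Take the total order P < Q < R < S < T < U < V on the vertex set. Then K (dimension 2) consists of the simplices:

  0-simplices (7): P, Q, R, S, T, U, V
  1-simplices (18): PQ, PR, PS, PT, PU, PV, QR, QS, QU, RS, RT, RU, RV, ST, SV, TU, TV, UV
  2-simplices (12): PQS, PQU, PRT, PRV, PST, PUV, QRS, QRU, RSV, RTU, STV, TUV

Hence C_0 ≅ Z^7, C_1 ≅ Z^18, C_2 ≅ Z^12.

The boundary map ∂_1: C_1 → C_0 sends each edge [p,q] (with p < q) to q − p. For instance
  ∂RS = S − R.
This gives a 7×18 integer matrix of rank 6; reducing to Smith normal form yields diagonal entries (1,1,1,1,1,1).

The boundary map ∂_2: C_2 → C_1 sends each 2-simplex [p,q,r] to [q,r] − [p,r] + [p,q]. For instance
  ∂QRU = RU − QU + QR,
  ∂PST = ST − PT + PS.
The 18×12 boundary matrix has rank 12 and Smith normal form diag(1,1,1,1,1,1,1,1,1,1,1,2).

From H_k ≅ ker(∂_k) / im(∂_{k+1}) we obtain:

  H_0: rank C_0 − rank ∂_1 = 7 − 6 = 1, and the invariant factors of ∂_1 are all 1, so H_0 = Z.
  H_1: rank ker ∂_1 − rank ∂_2 = (18 − 6) − 12 = 0, and ∂_2 has invariant factor 2 > 1, so H_1 = Z/2Z.
  H_2: rank ker ∂_2 − rank ∂_3 = (12 − 12) − 0 = 0, and there is no ∂_3, so H_2 = 0.

As a check, the Euler characteristic is 7 − 18 + 12 = 1, which agrees with 1 − 0 + 0 = 1.
(K is a triangulation of the real projective plane RP^2.)

Hence the Betti numbers are b_0 = 1, b_1 = 0, b_2 = 0.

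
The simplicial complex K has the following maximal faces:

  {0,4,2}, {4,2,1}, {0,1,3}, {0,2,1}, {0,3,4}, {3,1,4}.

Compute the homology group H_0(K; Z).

Take the total order 0 < 1 < 2 < 3 < 4 on the vertex set. Then K (dimension 2) consists of the simplices:

  0-simplices (5): [0], [1], [2], [3], [4]
  1-simplices (9): [0,1], [0,2], [0,3], [0,4], [1,2], [1,3], [1,4], [2,4], [3,4]
  2-simplices (6): [0,1,2], [0,1,3], [0,2,4], [0,3,4], [1,2,4], [1,3,4]

so the chain groups are C_0 ≅ Z^5, C_1 ≅ Z^9, C_2 ≅ Z^6.

∂_1: C_1 → C_0 sends each edge [p,q] (with p < q) to q − p. For instance
  ∂[1,2] = [2] − [1].
As a 5×9 matrix over Z this has rank 4, with invariant factors (1,1,1,1).

Boundary ∂_2: C_2 → C_1 acts by ∂[p,q,r] = [q,r] − [p,r] + [p,q]. For instance
  ∂[1,2,4] = [2,4] − [1,4] + [1,2],
  ∂[0,1,3] = [1,3] − [0,3] + [0,1].
This gives a 9×6 integer matrix of rank 5; reducing to Smith normal form yields diagonal entries (1,1,1,1,1).

Reading off H_k = ker ∂_k / im ∂_{k+1}:

  H_0: rank C_0 − rank ∂_1 = 5 − 4 = 1, and the invariant factors of ∂_1 are all 1, so H_0 = Z.

H_0 ≅ Z.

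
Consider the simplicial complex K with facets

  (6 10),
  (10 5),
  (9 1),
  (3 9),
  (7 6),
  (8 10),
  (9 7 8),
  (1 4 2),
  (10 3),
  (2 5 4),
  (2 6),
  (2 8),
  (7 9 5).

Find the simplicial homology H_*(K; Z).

H_0 = Z,  H_1 = Z^6,  H_2 = 0.

We work with the vertex ordering 1 < 2 < 3 < 4 < 5 < 6 < 7 < 8 < 9 < 10. The simplices of K, each written with vertices in increasing order, are:

  0-simplices (10): [1], [2], [3], [4], [5], [6], [7], [8], [9], [10]
  1-simplices (19): [1,2], [1,4], [1,9], [2,4], [2,5], [2,6], [2,8], [3,9], [3,10], [4,5], [5,7], [5,9], [5,10], [6,7], [6,10], [7,8], [7,9], [8,9], [8,10]
  2-simplices (4): [1,2,4], [2,4,5], [5,7,9], [7,8,9]

so the chain groups are C_0 ≅ Z^10, C_1 ≅ Z^19, C_2 ≅ Z^4.

Boundary ∂_1: C_1 → C_0 sends each edge [p,q] (with p < q) to q − p. For instance
  ∂[2,4] = [4] − [2].
The resulting 10×19 matrix has rank 9, and its Smith normal form has invariant factors (1,1,1,1,1,1,1,1,1).

Boundary ∂_2: C_2 → C_1 maps a triangle to the signed sum of its edges. For instance
  ∂[1,2,4] = [2,4] − [1,4] + [1,2],
  ∂[2,4,5] = [4,5] − [2,5] + [2,4].
As a 19×4 matrix over Z this has rank 4, with invariant factors (1,1,1,1).

From H_k ≅ ker(∂_k) / im(∂_{k+1}) we obtain:

  H_0: rank C_0 − rank ∂_1 = 10 − 9 = 1, and the invariant factors of ∂_1 are all 1, so H_0 = Z.
  H_1: rank ker ∂_1 − rank ∂_2 = (19 − 9) − 4 = 6, and the invariant factors of ∂_2 are all 1, so H_1 = Z^6.
  H_2: rank ker ∂_2 − rank ∂_3 = (4 − 4) − 0 = 0, and there is no ∂_3, so H_2 = 0.

As a check, the Euler characteristic is 10 − 19 + 4 = -5, which agrees with 1 − 6 + 0 = -5.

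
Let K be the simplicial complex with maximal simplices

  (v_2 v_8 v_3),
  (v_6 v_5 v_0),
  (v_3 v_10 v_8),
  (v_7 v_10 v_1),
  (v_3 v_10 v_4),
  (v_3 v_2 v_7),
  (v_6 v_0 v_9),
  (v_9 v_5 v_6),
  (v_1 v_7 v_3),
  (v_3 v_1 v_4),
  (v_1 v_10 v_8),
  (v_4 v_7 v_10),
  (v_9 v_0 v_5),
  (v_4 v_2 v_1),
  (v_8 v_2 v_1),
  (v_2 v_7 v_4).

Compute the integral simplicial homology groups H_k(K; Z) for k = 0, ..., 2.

H_0 ≅ Z^2,  H_1 ≅ Z/2Z,  H_2 ≅ Z.

Order the vertices as v_0 < v_1 < v_2 < v_3 < v_4 < v_5 < v_6 < v_7 < v_8 < v_9 < v_10. Listing each simplex with vertices in this order, K has dimension 2 with simplices:

  0-simplices (11): [v_0], [v_1], [v_2], [v_3], [v_4], [v_5], [v_6], [v_7], [v_8], [v_9], [v_10]
  1-simplices (24): (24 of them)
  2-simplices (16): (16 of them)

giving chain groups C_0 ≅ Z^11, C_1 ≅ Z^24, C_2 ≅ Z^16.

The boundary map ∂_1: C_1 → C_0 sends each edge [p,q] (with p < q) to q − p. For instance
  ∂[v_6,v_9] = [v_9] − [v_6].
The 11×24 boundary matrix has rank 9 and Smith normal form diag(1,1,1,1,1,1,1,1,1).

Boundary ∂_2: C_2 → C_1 acts by ∂[p,q,r] = [q,r] − [p,r] + [p,q]. For instance
  ∂[v_2,v_3,v_7] = [v_3,v_7] − [v_2,v_7] + [v_2,v_3],
  ∂[v_2,v_3,v_8] = [v_3,v_8] − [v_2,v_8] + [v_2,v_3].
As a 24×16 matrix over Z this has rank 15, with invariant factors (1,1,1,1,1,1,1,1,1,1,1,1,1,1,2).

Now H_k = ker ∂_k / im ∂_{k+1}, so:

  H_0: rank C_0 − rank ∂_1 = 11 − 9 = 2, and the invariant factors of ∂_1 are all 1, so H_0 ≅ Z^2.
  H_1: rank ker ∂_1 − rank ∂_2 = (24 − 9) − 15 = 0, and ∂_2 has invariant factor 2 > 1, so H_1 ≅ Z/2Z.
  H_2: rank ker ∂_2 − rank ∂_3 = (16 − 15) − 0 = 1, and there is no ∂_3, so H_2 ≅ Z.

(K is a triangulation of the disjoint union of the real projective plane RP^2 and the 2-sphere S^2.)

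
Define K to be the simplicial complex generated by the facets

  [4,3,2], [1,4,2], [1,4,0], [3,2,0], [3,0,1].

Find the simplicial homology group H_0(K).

H_0 = Z.

Order the vertices as 0 < 1 < 2 < 3 < 4. Listing each simplex with vertices in this order, K has dimension 2 with simplices:

  0-simplices (5): [0], [1], [2], [3], [4]
  1-simplices (10): [0,1], [0,2], [0,3], [0,4], [1,2], [1,3], [1,4], [2,3], [2,4], [3,4]
  2-simplices (5): [0,1,3], [0,1,4], [0,2,3], [1,2,4], [2,3,4]

so the chain groups are C_0 ≅ Z^5, C_1 ≅ Z^10, C_2 ≅ Z^5.

Boundary ∂_1: C_1 → C_0 sends each edge [p,q] (with p < q) to q − p. For instance
  ∂[1,3] = [3] − [1].
The resulting 5×10 matrix has rank 4, and its Smith normal form has invariant factors (1,1,1,1).

The boundary map ∂_2: C_2 → C_1 sends each 2-simplex [p,q,r] to [q,r] − [p,r] + [p,q]. For instance
  ∂[1,2,4] = [2,4] − [1,4] + [1,2],
  ∂[2,3,4] = [3,4] − [2,4] + [2,3].
The resulting 10×5 matrix has rank 5, and its Smith normal form has invariant factors (1,1,1,1,1).

Computing H_k = (kernel of ∂_k) / (image of ∂_{k+1}):

  H_0: rank C_0 − rank ∂_1 = 5 − 4 = 1, and the invariant factors of ∂_1 are all 1, so H_0 ≅ Z.

(K is a triangulation of the Möbius band.)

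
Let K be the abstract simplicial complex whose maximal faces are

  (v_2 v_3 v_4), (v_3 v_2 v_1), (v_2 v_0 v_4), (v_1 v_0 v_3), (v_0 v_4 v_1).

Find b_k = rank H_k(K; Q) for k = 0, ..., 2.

b_0 = 1, b_1 = 1, b_2 = 0.

We work with the vertex ordering v_0 < v_1 < v_2 < v_3 < v_4. The simplices of K, each written with vertices in increasing order, are:

  0-simplices (5): [v_0], [v_1], [v_2], [v_3], [v_4]
  1-simplices (10): [v_0,v_1], [v_0,v_2], [v_0,v_3], [v_0,v_4], [v_1,v_2], [v_1,v_3], [v_1,v_4], [v_2,v_3], [v_2,v_4], [v_3,v_4]
  2-simplices (5): [v_0,v_1,v_3], [v_0,v_1,v_4], [v_0,v_2,v_4], [v_1,v_2,v_3], [v_2,v_3,v_4]

Hence C_0 ≅ Z^5, C_1 ≅ Z^10, C_2 ≅ Z^5.

The boundary map ∂_1: C_1 → C_0 sends each edge [p,q] (with p < q) to q − p. For instance
  ∂[v_3,v_4] = [v_4] − [v_3].
The resulting 5×10 matrix has rank 4, and its Smith normal form has invariant factors (1,1,1,1).

∂_2: C_2 → C_1 acts by ∂[p,q,r] = [q,r] − [p,r] + [p,q]. For instance
  ∂[v_0,v_1,v_4] = [v_1,v_4] − [v_0,v_4] + [v_0,v_1],
  ∂[v_1,v_2,v_3] = [v_2,v_3] − [v_1,v_3] + [v_1,v_2].
The resulting 10×5 matrix has rank 5, and its Smith normal form has invariant factors (1,1,1,1,1).

From H_k ≅ ker(∂_k) / im(∂_{k+1}) we obtain:

  H_0: rank C_0 − rank ∂_1 = 5 − 4 = 1, and the invariant factors of ∂_1 are all 1, so H_0 = Z.
  H_1: rank ker ∂_1 − rank ∂_2 = (10 − 4) − 5 = 1, and the invariant factors of ∂_2 are all 1, so H_1 = Z.
  H_2: rank ker ∂_2 − rank ∂_3 = (5 − 5) − 0 = 0, and there is no ∂_3, so H_2 = 0.

Hence the Betti numbers are b_0 = 1, b_1 = 1, b_2 = 0.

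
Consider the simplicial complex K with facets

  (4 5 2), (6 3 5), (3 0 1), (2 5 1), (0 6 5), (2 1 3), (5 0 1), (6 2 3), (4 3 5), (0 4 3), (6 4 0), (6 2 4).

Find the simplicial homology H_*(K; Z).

We work with the vertex ordering 0 < 1 < 2 < 3 < 4 < 5 < 6. The simplices of K, each written with vertices in increasing order, are:

  0-simplices (7): [0], [1], [2], [3], [4], [5], [6]
  1-simplices (18): [0,1], [0,3], [0,4], [0,5], [0,6], [1,2], [1,3], [1,5], [2,3], [2,4], [2,5], [2,6], [3,4], [3,5], [3,6], [4,5], [4,6], [5,6]
  2-simplices (12): [0,1,3], [0,1,5], [0,3,4], [0,4,6], [0,5,6], [1,2,3], [1,2,5], [2,3,6], [2,4,5], [2,4,6], [3,4,5], [3,5,6]

so the chain groups are C_0 ≅ Z^7, C_1 ≅ Z^18, C_2 ≅ Z^12.

The boundary map ∂_1: C_1 → C_0 is given by ∂[p,q] = [q] − [p]. For instance
  ∂[0,3] = [3] − [0].
The resulting 7×18 matrix has rank 6, and its Smith normal form has invariant factors (1,1,1,1,1,1).

Boundary ∂_2: C_2 → C_1 acts by ∂[p,q,r] = [q,r] − [p,r] + [p,q]. For instance
  ∂[1,2,5] = [2,5] − [1,5] + [1,2],
  ∂[0,1,5] = [1,5] − [0,5] + [0,1].
The resulting 18×12 matrix has rank 12, and its Smith normal form has invariant factors (1,1,1,1,1,1,1,1,1,1,1,2).

Reading off H_k = ker ∂_k / im ∂_{k+1}:

  H_0: rank C_0 − rank ∂_1 = 7 − 6 = 1, and the invariant factors of ∂_1 are all 1, so H_0 ≅ Z.
  H_1: rank ker ∂_1 − rank ∂_2 = (18 − 6) − 12 = 0, and ∂_2 has invariant factor 2 > 1, so H_1 ≅ Z_2.
  H_2: rank ker ∂_2 − rank ∂_3 = (12 − 12) − 0 = 0, and there is no ∂_3, so H_2 ≅ 0.

As a check, the Euler characteristic is 7 − 18 + 12 = 1, which agrees with 1 − 0 + 0 = 1.

H_0 = Z,  H_1 = Z_2,  H_2 = 0.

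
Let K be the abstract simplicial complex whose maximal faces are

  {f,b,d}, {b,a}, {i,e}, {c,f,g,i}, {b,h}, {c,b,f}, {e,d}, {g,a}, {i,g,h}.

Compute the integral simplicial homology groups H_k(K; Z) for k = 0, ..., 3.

H_0 = Z,  H_1 = Z^3,  H_2 = 0,  H_3 = 0.

K has 9 vertices, 17 edges, 7 triangles, 1 3-simplex.
rank ∂_0 = 0, rank ∂_1 = 8 ⇒ b_0 = 9 − 0 − 8 = 1; all invariant factors of ∂_1 are 1 so no torsion. So H_0 = Z.
rank ∂_1 = 8, rank ∂_2 = 6 ⇒ b_1 = 17 − 8 − 6 = 3; all invariant factors of ∂_2 are 1 so no torsion. So H_1 = Z^3.
rank ∂_2 = 6, rank ∂_3 = 1 ⇒ b_2 = 7 − 6 − 1 = 0; all invariant factors of ∂_3 are 1 so no torsion. So H_2 = 0.
rank ∂_3 = 1, rank ∂_4 = 0 ⇒ b_3 = 1 − 1 − 0 = 0. So H_3 = 0.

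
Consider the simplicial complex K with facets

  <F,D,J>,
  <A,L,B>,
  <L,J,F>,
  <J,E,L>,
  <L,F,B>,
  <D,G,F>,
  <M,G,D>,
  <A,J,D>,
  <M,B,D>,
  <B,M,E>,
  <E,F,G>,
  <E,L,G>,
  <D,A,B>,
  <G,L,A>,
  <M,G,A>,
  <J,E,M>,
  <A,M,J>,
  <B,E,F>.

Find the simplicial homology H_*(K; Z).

Take the total order A < B < D < E < F < G < J < L < M on the vertex set. Then K (dimension 2) consists of the simplices:

  0-simplices (9): A, B, D, E, F, G, J, L, M
  1-simplices (27): AB, AD, AG, AJ, AL, AM, BD, BE, BF, BL, BM, DF, DG, DJ, DM, EF, EG, EJ, EL, EM, FG, FJ, FL, GL, GM, JL, JM
  2-simplices (18): ABD, ABL, ADJ, AGL, AGM, AJM, BDM, BEF, BEM, BFL, DFG, DFJ, DGM, EFG, EGL, EJL, EJM, FJL

so the chain groups are C_0 ≅ Z^9, C_1 ≅ Z^27, C_2 ≅ Z^18.

Boundary ∂_1: C_1 → C_0 is given by ∂[p,q] = [q] − [p]. For instance
  ∂EL = L − E.
The resulting 9×27 matrix has rank 8, and its Smith normal form has invariant factors (1,1,1,1,1,1,1,1).

∂_2: C_2 → C_1 maps a triangle to the signed sum of its edges. For instance
  ∂DGM = GM − DM + DG,
  ∂AGL = GL − AL + AG.
As a 27×18 matrix over Z this has rank 18, with invariant factors (1,1,1,1,1,1,1,1,1,1,1,1,1,1,1,1,1,2).

Computing H_k = (kernel of ∂_k) / (image of ∂_{k+1}):

  H_0: rank C_0 − rank ∂_1 = 9 − 8 = 1, and the invariant factors of ∂_1 are all 1, so H_0 = Z.
  H_1: rank ker ∂_1 − rank ∂_2 = (27 − 8) − 18 = 1, and ∂_2 has invariant factor 2 > 1, so H_1 = Z ⊕ Z_2.
  H_2: rank ker ∂_2 − rank ∂_3 = (18 − 18) − 0 = 0, and there is no ∂_3, so H_2 = 0.

As a check, the Euler characteristic is 9 − 27 + 18 = 0, which agrees with 1 − 1 + 0 = 0.

H_0 = Z,  H_1 = Z ⊕ Z_2,  H_2 = 0.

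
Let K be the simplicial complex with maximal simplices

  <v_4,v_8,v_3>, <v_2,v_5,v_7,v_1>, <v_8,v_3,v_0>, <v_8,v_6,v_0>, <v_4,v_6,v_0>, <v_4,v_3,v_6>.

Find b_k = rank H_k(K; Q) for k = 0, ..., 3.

We work with the vertex ordering v_0 < v_1 < v_2 < v_3 < v_4 < v_5 < v_6 < v_7 < v_8. The simplices of K, each written with vertices in increasing order, are:

  0-simplices (9): [v_0], [v_1], [v_2], [v_3], [v_4], [v_5], [v_6], [v_7], [v_8]
  1-simplices (16): (16 of them)
  2-simplices (9): [v_0,v_3,v_8], [v_0,v_4,v_6], [v_0,v_6,v_8], [v_1,v_2,v_5], [v_1,v_2,v_7], [v_1,v_5,v_7], [v_2,v_5,v_7], [v_3,v_4,v_6], [v_3,v_4,v_8]
  3-simplices (1): [v_1,v_2,v_5,v_7]

Hence C_0 ≅ Z^9, C_1 ≅ Z^16, C_2 ≅ Z^9, C_3 ≅ Z^1.

∂_1: C_1 → C_0 maps an edge to its endpoints' difference, ∂[p,q] = q − p. For instance
  ∂[v_3,v_8] = [v_8] − [v_3].
As a 9×16 matrix over Z this has rank 7, with invariant factors (1,1,1,1,1,1,1).

Boundary ∂_2: C_2 → C_1 maps a triangle to the signed sum of its edges. For instance
  ∂[v_1,v_5,v_7] = [v_5,v_7] − [v_1,v_7] + [v_1,v_5],
  ∂[v_0,v_4,v_6] = [v_4,v_6] − [v_0,v_6] + [v_0,v_4].
The 16×9 boundary matrix has rank 8 and Smith normal form diag(1,1,1,1,1,1,1,1).

The boundary map ∂_3: C_3 → C_2 sends each 3-simplex σ to the alternating sum Σ_i (−1)^i (σ with its i-th vertex removed). For instance
  ∂[v_1,v_2,v_5,v_7] = [v_2,v_5,v_7] − [v_1,v_5,v_7] + [v_1,v_2,v_7] − [v_1,v_2,v_5].
As a 9×1 matrix over Z this has rank 1, with invariant factors (1).

Reading off H_k = ker ∂_k / im ∂_{k+1}:

  H_0: rank C_0 − rank ∂_1 = 9 − 7 = 2, and the invariant factors of ∂_1 are all 1, so H_0 ≅ Z^2.
  H_1: rank ker ∂_1 − rank ∂_2 = (16 − 7) − 8 = 1, and the invariant factors of ∂_2 are all 1, so H_1 ≅ Z.
  H_2: rank ker ∂_2 − rank ∂_3 = (9 − 8) − 1 = 0, and the invariant factors of ∂_3 are all 1, so H_2 ≅ 0.
  H_3: rank ker ∂_3 − rank ∂_4 = (1 − 1) − 0 = 0, and there is no ∂_4, so H_3 ≅ 0.

As a check, the Euler characteristic is 9 − 16 + 9 − 1 = 1, which agrees with 2 − 1 + 0 − 0 = 1.

Hence the Betti numbers are b_0 = 2, b_1 = 1, b_2 = 0, b_3 = 0.

b_0 = 2, b_1 = 1, b_2 = 0, b_3 = 0.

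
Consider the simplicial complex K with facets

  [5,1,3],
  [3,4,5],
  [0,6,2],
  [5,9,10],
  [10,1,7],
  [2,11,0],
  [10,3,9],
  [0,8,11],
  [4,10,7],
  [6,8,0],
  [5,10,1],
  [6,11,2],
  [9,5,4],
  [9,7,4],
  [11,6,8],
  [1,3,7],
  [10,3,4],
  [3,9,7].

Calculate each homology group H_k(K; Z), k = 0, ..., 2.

H_0 ≅ Z^2,  H_1 ≅ Z/2,  H_2 ≅ Z.

Fix the vertex order 0 < 1 < 2 < 3 < 4 < 5 < 6 < 7 < 8 < 9 < 10 < 11 and write every simplex with vertices in increasing order. Then dim K = 2 and the simplices of K are:

  0-simplices (12): [0], [1], [2], [3], [4], [5], [6], [7], [8], [9], [10], [11]
  1-simplices (27): (27 of them)
  2-simplices (18): (18 of them)

giving chain groups C_0 ≅ Z^12, C_1 ≅ Z^27, C_2 ≅ Z^18.

Boundary ∂_1: C_1 → C_0 sends each edge [p,q] (with p < q) to q − p. For instance
  ∂[3,10] = [10] − [3].
The resulting 12×27 matrix has rank 10, and its Smith normal form has invariant factors (1,1,1,1,1,1,1,1,1,1).

Boundary ∂_2: C_2 → C_1 acts by ∂[p,q,r] = [q,r] − [p,r] + [p,q]. For instance
  ∂[0,6,8] = [6,8] − [0,8] + [0,6],
  ∂[1,3,7] = [3,7] − [1,7] + [1,3].
The 27×18 boundary matrix has rank 17 and Smith normal form diag(1,1,1,1,1,1,1,1,1,1,1,1,1,1,1,1,2).

Now H_k = ker ∂_k / im ∂_{k+1}, so:

  H_0: rank C_0 − rank ∂_1 = 12 − 10 = 2, and the invariant factors of ∂_1 are all 1, so H_0 = Z^2.
  H_1: rank ker ∂_1 − rank ∂_2 = (27 − 10) − 17 = 0, and ∂_2 has invariant factor 2 > 1, so H_1 = Z/2.
  H_2: rank ker ∂_2 − rank ∂_3 = (18 − 17) − 0 = 1, and there is no ∂_3, so H_2 = Z.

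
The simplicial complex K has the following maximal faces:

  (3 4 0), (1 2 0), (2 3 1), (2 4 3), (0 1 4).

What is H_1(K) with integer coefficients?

K has 5 vertices, 10 edges, 5 triangles.
rank ∂_1 = 4, rank ∂_2 = 5 ⇒ b_1 = 10 − 4 − 5 = 1; all invariant factors of ∂_2 are 1 so no torsion. So H_1 = Z.

H_1 ≅ Z.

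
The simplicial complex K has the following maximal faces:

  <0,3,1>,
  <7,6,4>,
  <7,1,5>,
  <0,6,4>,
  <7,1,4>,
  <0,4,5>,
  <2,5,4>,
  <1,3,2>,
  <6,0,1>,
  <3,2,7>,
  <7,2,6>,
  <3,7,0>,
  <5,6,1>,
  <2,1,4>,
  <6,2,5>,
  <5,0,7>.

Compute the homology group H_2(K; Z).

We work with the vertex ordering 0 < 1 < 2 < 3 < 4 < 5 < 6 < 7. The simplices of K, each written with vertices in increasing order, are:

  0-simplices (8): [0], [1], [2], [3], [4], [5], [6], [7]
  1-simplices (24): (24 of them)
  2-simplices (16): [0,1,3], [0,1,6], [0,3,7], [0,4,5], [0,4,6], [0,5,7], [1,2,3], [1,2,4], [1,4,7], [1,5,6], [1,5,7], [2,3,7], [2,4,5], [2,5,6], [2,6,7], [4,6,7]

Hence C_0 ≅ Z^8, C_1 ≅ Z^24, C_2 ≅ Z^16.

The boundary map ∂_1: C_1 → C_0 maps an edge to its endpoints' difference, ∂[p,q] = q − p.
As a 8×24 matrix over Z this has rank 7, with invariant factors (1,1,1,1,1,1,1).

The boundary map ∂_2: C_2 → C_1 sends each 2-simplex [p,q,r] to [q,r] − [p,r] + [p,q]. For instance
  ∂[0,4,6] = [4,6] − [0,6] + [0,4],
  ∂[0,5,7] = [5,7] − [0,7] + [0,5].
As a 24×16 matrix over Z this has rank 15, with invariant factors (1,1,1,1,1,1,1,1,1,1,1,1,1,1,1).

Reading off H_k = ker ∂_k / im ∂_{k+1}:

  H_2: rank ker ∂_2 − rank ∂_3 = (16 − 15) − 0 = 1, and there is no ∂_3, so H_2 = Z.

(K is a triangulation of the torus T^2.)

H_2 = Z.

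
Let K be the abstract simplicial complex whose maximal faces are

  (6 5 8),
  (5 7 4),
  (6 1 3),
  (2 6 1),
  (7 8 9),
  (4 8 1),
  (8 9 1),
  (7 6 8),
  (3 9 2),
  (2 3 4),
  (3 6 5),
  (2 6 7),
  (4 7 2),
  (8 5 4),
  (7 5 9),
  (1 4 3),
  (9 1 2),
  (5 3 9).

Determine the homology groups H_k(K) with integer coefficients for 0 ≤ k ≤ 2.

K has 9 vertices, 27 edges, 18 triangles.
rank ∂_0 = 0, rank ∂_1 = 8 ⇒ b_0 = 9 − 0 − 8 = 1; all invariant factors of ∂_1 are 1 so no torsion. So H_0 ≅ Z.
rank ∂_1 = 8, rank ∂_2 = 18 ⇒ b_1 = 27 − 8 − 18 = 1; ∂_2 has invariant factor(s) [2] giving torsion. So H_1 ≅ Z ⊕ Z/2.
rank ∂_2 = 18, rank ∂_3 = 0 ⇒ b_2 = 18 − 18 − 0 = 0. So H_2 ≅ 0.

H_0 ≅ Z,  H_1 ≅ Z ⊕ Z/2,  H_2 = 0.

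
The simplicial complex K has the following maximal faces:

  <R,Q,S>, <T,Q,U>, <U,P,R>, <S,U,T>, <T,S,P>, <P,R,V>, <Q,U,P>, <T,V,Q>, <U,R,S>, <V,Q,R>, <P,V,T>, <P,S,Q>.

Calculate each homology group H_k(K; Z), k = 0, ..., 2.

Fix the vertex order P < Q < R < S < T < U < V and write every simplex with vertices in increasing order. Then dim K = 2 and the simplices of K are:

  0-simplices (7): P, Q, R, S, T, U, V
  1-simplices (18): PQ, PR, PS, PT, PU, PV, QR, QS, QT, QU, QV, RS, RU, RV, ST, SU, TU, TV
  2-simplices (12): PQS, PQU, PRU, PRV, PST, PTV, QRS, QRV, QTU, QTV, RSU, STU

Hence C_0 ≅ Z^7, C_1 ≅ Z^18, C_2 ≅ Z^12.

Boundary ∂_1: C_1 → C_0 maps an edge to its endpoints' difference, ∂[p,q] = q − p. For instance
  ∂TV = V − T.
The resulting 7×18 matrix has rank 6, and its Smith normal form has invariant factors (1,1,1,1,1,1).

Boundary ∂_2: C_2 → C_1 sends each 2-simplex [p,q,r] to [q,r] − [p,r] + [p,q]. For instance
  ∂QRS = RS − QS + QR,
  ∂QTV = TV − QV + QT.
The 18×12 boundary matrix has rank 12 and Smith normal form diag(1,1,1,1,1,1,1,1,1,1,1,2).

Now H_k = ker ∂_k / im ∂_{k+1}, so:

  H_0: rank C_0 − rank ∂_1 = 7 − 6 = 1, and the invariant factors of ∂_1 are all 1, so H_0 = Z.
  H_1: rank ker ∂_1 − rank ∂_2 = (18 − 6) − 12 = 0, and ∂_2 has invariant factor 2 > 1, so H_1 = Z/2.
  H_2: rank ker ∂_2 − rank ∂_3 = (12 − 12) − 0 = 0, and there is no ∂_3, so H_2 = 0.

H_0 ≅ Z,  H_1 ≅ Z/2,  H_2 = 0.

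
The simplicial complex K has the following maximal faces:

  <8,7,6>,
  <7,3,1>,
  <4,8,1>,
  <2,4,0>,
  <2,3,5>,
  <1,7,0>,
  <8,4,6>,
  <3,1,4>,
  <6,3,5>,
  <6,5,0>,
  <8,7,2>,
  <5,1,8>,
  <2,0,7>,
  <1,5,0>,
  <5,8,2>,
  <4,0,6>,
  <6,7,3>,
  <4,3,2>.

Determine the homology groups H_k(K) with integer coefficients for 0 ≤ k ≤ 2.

H_0 = Z,  H_1 = Z^2,  H_2 = Z.

Order the vertices as 0 < 1 < 2 < 3 < 4 < 5 < 6 < 7 < 8. Listing each simplex with vertices in this order, K has dimension 2 with simplices:

  0-simplices (9): [0], [1], [2], [3], [4], [5], [6], [7], [8]
  1-simplices (27): (27 of them)
  2-simplices (18): [0,1,5], [0,1,7], [0,2,4], [0,2,7], [0,4,6], [0,5,6], [1,3,4], [1,3,7], [1,4,8], [1,5,8], [2,3,4], [2,3,5], [2,5,8], [2,7,8], [3,5,6], [3,6,7], [4,6,8], [6,7,8]

so the chain groups are C_0 ≅ Z^9, C_1 ≅ Z^27, C_2 ≅ Z^18.

Boundary ∂_1: C_1 → C_0 sends each edge [p,q] (with p < q) to q − p. For instance
  ∂[0,7] = [7] − [0].
This gives a 9×27 integer matrix of rank 8; reducing to Smith normal form yields diagonal entries (1,1,1,1,1,1,1,1).

Boundary ∂_2: C_2 → C_1 acts by ∂[p,q,r] = [q,r] − [p,r] + [p,q]. For instance
  ∂[0,2,4] = [2,4] − [0,4] + [0,2],
  ∂[0,4,6] = [4,6] − [0,6] + [0,4].
The resulting 27×18 matrix has rank 17, and its Smith normal form has invariant factors (1,1,1,1,1,1,1,1,1,1,1,1,1,1,1,1,1).

Now H_k = ker ∂_k / im ∂_{k+1}, so:

  H_0: rank C_0 − rank ∂_1 = 9 − 8 = 1, and the invariant factors of ∂_1 are all 1, so H_0 = Z.
  H_1: rank ker ∂_1 − rank ∂_2 = (27 − 8) − 17 = 2, and the invariant factors of ∂_2 are all 1, so H_1 = Z^2.
  H_2: rank ker ∂_2 − rank ∂_3 = (18 − 17) − 0 = 1, and there is no ∂_3, so H_2 = Z.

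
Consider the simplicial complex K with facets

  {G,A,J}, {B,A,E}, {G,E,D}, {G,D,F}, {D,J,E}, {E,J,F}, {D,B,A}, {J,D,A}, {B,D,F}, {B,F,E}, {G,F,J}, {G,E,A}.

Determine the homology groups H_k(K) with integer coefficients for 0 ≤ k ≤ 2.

H_0 = Z,  H_1 = Z/2,  H_2 = 0.

Fix the vertex order A < B < D < E < F < G < J and write every simplex with vertices in increasing order. Then dim K = 2 and the simplices of K are:

  0-simplices (7): A, B, D, E, F, G, J
  1-simplices (18): AB, AD, AE, AG, AJ, BD, BE, BF, DE, DF, DG, DJ, EF, EG, EJ, FG, FJ, GJ
  2-simplices (12): ABD, ABE, ADJ, AEG, AGJ, BDF, BEF, DEG, DEJ, DFG, EFJ, FGJ

Hence C_0 ≅ Z^7, C_1 ≅ Z^18, C_2 ≅ Z^12.

∂_1: C_1 → C_0 maps an edge to its endpoints' difference, ∂[p,q] = q − p.
The resulting 7×18 matrix has rank 6, and its Smith normal form has invariant factors (1,1,1,1,1,1).

Boundary ∂_2: C_2 → C_1 acts by ∂[p,q,r] = [q,r] − [p,r] + [p,q]. For instance
  ∂BEF = EF − BF + BE,
  ∂DEG = EG − DG + DE.
This gives a 18×12 integer matrix of rank 12; reducing to Smith normal form yields diagonal entries (1,1,1,1,1,1,1,1,1,1,1,2).

Computing H_k = (kernel of ∂_k) / (image of ∂_{k+1}):

  H_0: rank C_0 − rank ∂_1 = 7 − 6 = 1, and the invariant factors of ∂_1 are all 1, so H_0 ≅ Z.
  H_1: rank ker ∂_1 − rank ∂_2 = (18 − 6) − 12 = 0, and ∂_2 has invariant factor 2 > 1, so H_1 ≅ Z/2.
  H_2: rank ker ∂_2 − rank ∂_3 = (12 − 12) − 0 = 0, and there is no ∂_3, so H_2 ≅ 0.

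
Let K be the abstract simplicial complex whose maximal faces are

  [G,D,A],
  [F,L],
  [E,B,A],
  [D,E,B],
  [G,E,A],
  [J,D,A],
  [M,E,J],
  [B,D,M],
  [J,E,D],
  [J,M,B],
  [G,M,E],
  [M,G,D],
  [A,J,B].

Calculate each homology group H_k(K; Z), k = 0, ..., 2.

Fix the vertex order A < B < D < E < F < G < J < L < M and write every simplex with vertices in increasing order. Then dim K = 2 and the simplices of K are:

  0-simplices (9): A, B, D, E, F, G, J, L, M
  1-simplices (19): AB, AD, AE, AG, AJ, BD, BE, BJ, BM, DE, DG, DJ, DM, EG, EJ, EM, FL, GM, JM
  2-simplices (12): ABE, ABJ, ADG, ADJ, AEG, BDE, BDM, BJM, DEJ, DGM, EGM, EJM

Hence C_0 ≅ Z^9, C_1 ≅ Z^19, C_2 ≅ Z^12.

∂_1: C_1 → C_0 maps an edge to its endpoints' difference, ∂[p,q] = q − p.
This gives a 9×19 integer matrix of rank 7; reducing to Smith normal form yields diagonal entries (1,1,1,1,1,1,1).

The boundary map ∂_2: C_2 → C_1 maps a triangle to the signed sum of its edges. For instance
  ∂BDM = DM − BM + BD,
  ∂ABE = BE − AE + AB.
As a 19×12 matrix over Z this has rank 12, with invariant factors (1,1,1,1,1,1,1,1,1,1,1,2).

Computing H_k = (kernel of ∂_k) / (image of ∂_{k+1}):

  H_0: rank C_0 − rank ∂_1 = 9 − 7 = 2, and the invariant factors of ∂_1 are all 1, so H_0 ≅ Z^2.
  H_1: rank ker ∂_1 − rank ∂_2 = (19 − 7) − 12 = 0, and ∂_2 has invariant factor 2 > 1, so H_1 ≅ Z/2Z.
  H_2: rank ker ∂_2 − rank ∂_3 = (12 − 12) − 0 = 0, and there is no ∂_3, so H_2 ≅ 0.

H_0 ≅ Z^2,  H_1 ≅ Z/2Z,  H_2 = 0.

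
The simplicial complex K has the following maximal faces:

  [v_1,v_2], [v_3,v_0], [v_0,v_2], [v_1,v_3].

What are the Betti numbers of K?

Fix the vertex order v_0 < v_1 < v_2 < v_3 and write every simplex with vertices in increasing order. Then dim K = 1 and the simplices of K are:

  0-simplices (4): [v_0], [v_1], [v_2], [v_3]
  1-simplices (4): [v_0,v_2], [v_0,v_3], [v_1,v_2], [v_1,v_3]

Hence C_0 ≅ Z^4, C_1 ≅ Z^4.

∂_1: C_1 → C_0 is given by ∂[p,q] = [q] − [p].
As a 4×4 matrix over Z this has rank 3, with invariant factors (1,1,1).

From H_k ≅ ker(∂_k) / im(∂_{k+1}) we obtain:

  H_0: rank C_0 − rank ∂_1 = 4 − 3 = 1, and the invariant factors of ∂_1 are all 1, so H_0 ≅ Z.
  H_1: rank ker ∂_1 − rank ∂_2 = (4 − 3) − 0 = 1, and there is no ∂_2, so H_1 ≅ Z.

As a check, the Euler characteristic is 4 − 4 = 0, which agrees with 1 − 1 = 0.
(K is a triangulation of the circle S^1.)

Hence the Betti numbers are b_0 = 1, b_1 = 1.

b_0 = 1, b_1 = 1.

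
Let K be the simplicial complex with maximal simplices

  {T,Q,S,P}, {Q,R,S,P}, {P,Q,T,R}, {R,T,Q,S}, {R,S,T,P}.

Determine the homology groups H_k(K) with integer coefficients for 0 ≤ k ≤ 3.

We work with the vertex ordering P < Q < R < S < T. The simplices of K, each written with vertices in increasing order, are:

  0-simplices (5): P, Q, R, S, T
  1-simplices (10): PQ, PR, PS, PT, QR, QS, QT, RS, RT, ST
  2-simplices (10): PQR, PQS, PQT, PRS, PRT, PST, QRS, QRT, QST, RST
  3-simplices (5): PQRS, PQRT, PQST, PRST, QRST

Hence C_0 ≅ Z^5, C_1 ≅ Z^10, C_2 ≅ Z^10, C_3 ≅ Z^5.

∂_1: C_1 → C_0 is given by ∂[p,q] = [q] − [p]. For instance
  ∂PS = S − P.
The 5×10 boundary matrix has rank 4 and Smith normal form diag(1,1,1,1).

Boundary ∂_2: C_2 → C_1 maps a triangle to the signed sum of its edges. For instance
  ∂RST = ST − RT + RS,
  ∂PRS = RS − PS + PR.
The resulting 10×10 matrix has rank 6, and its Smith normal form has invariant factors (1,1,1,1,1,1).

∂_3: C_3 → C_2 sends each 3-simplex σ to the alternating sum Σ_i (−1)^i (σ with its i-th vertex removed). For instance
  ∂PQST = QST − PST + PQT − PQS,
  ∂PRST = RST − PST + PRT − PRS.
This gives a 10×5 integer matrix of rank 4; reducing to Smith normal form yields diagonal entries (1,1,1,1).

Computing H_k = (kernel of ∂_k) / (image of ∂_{k+1}):

  H_0: rank C_0 − rank ∂_1 = 5 − 4 = 1, and the invariant factors of ∂_1 are all 1, so H_0 = Z.
  H_1: rank ker ∂_1 − rank ∂_2 = (10 − 4) − 6 = 0, and the invariant factors of ∂_2 are all 1, so H_1 = 0.
  H_2: rank ker ∂_2 − rank ∂_3 = (10 − 6) − 4 = 0, and the invariant factors of ∂_3 are all 1, so H_2 = 0.
  H_3: rank ker ∂_3 − rank ∂_4 = (5 − 4) − 0 = 1, and there is no ∂_4, so H_3 = Z.

H_0 = Z,  H_1 = 0,  H_2 = 0,  H_3 = Z.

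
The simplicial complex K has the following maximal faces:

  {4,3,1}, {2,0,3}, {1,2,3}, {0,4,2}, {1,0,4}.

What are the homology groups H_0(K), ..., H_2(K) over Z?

H_0 = Z,  H_1 = Z,  H_2 = 0.

Fix the vertex order 0 < 1 < 2 < 3 < 4 and write every simplex with vertices in increasing order. Then dim K = 2 and the simplices of K are:

  0-simplices (5): [0], [1], [2], [3], [4]
  1-simplices (10): [0,1], [0,2], [0,3], [0,4], [1,2], [1,3], [1,4], [2,3], [2,4], [3,4]
  2-simplices (5): [0,1,4], [0,2,3], [0,2,4], [1,2,3], [1,3,4]

giving chain groups C_0 ≅ Z^5, C_1 ≅ Z^10, C_2 ≅ Z^5.

Boundary ∂_1: C_1 → C_0 sends each edge [p,q] (with p < q) to q − p. For instance
  ∂[0,2] = [2] − [0].
This gives a 5×10 integer matrix of rank 4; reducing to Smith normal form yields diagonal entries (1,1,1,1).

Boundary ∂_2: C_2 → C_1 maps a triangle to the signed sum of its edges. For instance
  ∂[0,1,4] = [1,4] − [0,4] + [0,1],
  ∂[0,2,4] = [2,4] − [0,4] + [0,2].
The resulting 10×5 matrix has rank 5, and its Smith normal form has invariant factors (1,1,1,1,1).

Reading off H_k = ker ∂_k / im ∂_{k+1}:

  H_0: rank C_0 − rank ∂_1 = 5 − 4 = 1, and the invariant factors of ∂_1 are all 1, so H_0 ≅ Z.
  H_1: rank ker ∂_1 − rank ∂_2 = (10 − 4) − 5 = 1, and the invariant factors of ∂_2 are all 1, so H_1 ≅ Z.
  H_2: rank ker ∂_2 − rank ∂_3 = (5 − 5) − 0 = 0, and there is no ∂_3, so H_2 ≅ 0.

(K is a triangulation of the Möbius band.)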